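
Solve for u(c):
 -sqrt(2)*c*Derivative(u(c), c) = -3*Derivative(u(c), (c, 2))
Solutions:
 u(c) = C1 + C2*erfi(2^(3/4)*sqrt(3)*c/6)


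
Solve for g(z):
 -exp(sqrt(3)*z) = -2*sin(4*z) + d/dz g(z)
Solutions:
 g(z) = C1 - sqrt(3)*exp(sqrt(3)*z)/3 - cos(4*z)/2


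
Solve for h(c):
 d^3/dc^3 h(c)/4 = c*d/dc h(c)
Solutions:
 h(c) = C1 + Integral(C2*airyai(2^(2/3)*c) + C3*airybi(2^(2/3)*c), c)


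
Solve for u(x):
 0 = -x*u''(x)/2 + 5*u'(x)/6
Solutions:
 u(x) = C1 + C2*x^(8/3)


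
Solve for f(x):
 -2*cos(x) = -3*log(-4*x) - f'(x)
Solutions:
 f(x) = C1 - 3*x*log(-x) - 6*x*log(2) + 3*x + 2*sin(x)


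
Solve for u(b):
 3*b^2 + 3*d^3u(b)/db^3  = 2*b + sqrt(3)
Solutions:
 u(b) = C1 + C2*b + C3*b^2 - b^5/60 + b^4/36 + sqrt(3)*b^3/18


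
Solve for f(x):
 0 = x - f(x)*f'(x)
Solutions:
 f(x) = -sqrt(C1 + x^2)
 f(x) = sqrt(C1 + x^2)


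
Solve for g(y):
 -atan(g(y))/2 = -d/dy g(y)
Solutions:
 Integral(1/atan(_y), (_y, g(y))) = C1 + y/2


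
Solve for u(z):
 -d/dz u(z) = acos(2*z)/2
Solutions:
 u(z) = C1 - z*acos(2*z)/2 + sqrt(1 - 4*z^2)/4


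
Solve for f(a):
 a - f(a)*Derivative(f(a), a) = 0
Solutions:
 f(a) = -sqrt(C1 + a^2)
 f(a) = sqrt(C1 + a^2)


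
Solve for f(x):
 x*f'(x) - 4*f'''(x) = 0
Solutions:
 f(x) = C1 + Integral(C2*airyai(2^(1/3)*x/2) + C3*airybi(2^(1/3)*x/2), x)


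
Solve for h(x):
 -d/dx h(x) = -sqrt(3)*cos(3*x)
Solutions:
 h(x) = C1 + sqrt(3)*sin(3*x)/3


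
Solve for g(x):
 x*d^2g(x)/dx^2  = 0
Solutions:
 g(x) = C1 + C2*x


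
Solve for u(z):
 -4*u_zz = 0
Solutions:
 u(z) = C1 + C2*z


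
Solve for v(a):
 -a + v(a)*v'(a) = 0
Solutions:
 v(a) = -sqrt(C1 + a^2)
 v(a) = sqrt(C1 + a^2)


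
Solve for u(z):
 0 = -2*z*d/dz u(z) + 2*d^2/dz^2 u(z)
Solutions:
 u(z) = C1 + C2*erfi(sqrt(2)*z/2)


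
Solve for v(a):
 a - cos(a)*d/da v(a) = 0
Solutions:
 v(a) = C1 + Integral(a/cos(a), a)


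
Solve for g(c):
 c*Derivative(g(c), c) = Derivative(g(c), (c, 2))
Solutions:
 g(c) = C1 + C2*erfi(sqrt(2)*c/2)


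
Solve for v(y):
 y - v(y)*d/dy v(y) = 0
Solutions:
 v(y) = -sqrt(C1 + y^2)
 v(y) = sqrt(C1 + y^2)


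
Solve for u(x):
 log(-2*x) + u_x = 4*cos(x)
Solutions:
 u(x) = C1 - x*log(-x) - x*log(2) + x + 4*sin(x)


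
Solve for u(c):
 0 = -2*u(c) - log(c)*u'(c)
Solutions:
 u(c) = C1*exp(-2*li(c))


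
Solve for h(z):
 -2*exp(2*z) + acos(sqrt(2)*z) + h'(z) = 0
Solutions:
 h(z) = C1 - z*acos(sqrt(2)*z) + sqrt(2)*sqrt(1 - 2*z^2)/2 + exp(2*z)


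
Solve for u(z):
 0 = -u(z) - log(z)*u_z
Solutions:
 u(z) = C1*exp(-li(z))


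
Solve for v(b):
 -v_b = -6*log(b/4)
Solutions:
 v(b) = C1 + 6*b*log(b) - b*log(4096) - 6*b


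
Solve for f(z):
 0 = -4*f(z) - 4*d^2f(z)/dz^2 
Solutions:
 f(z) = C1*sin(z) + C2*cos(z)


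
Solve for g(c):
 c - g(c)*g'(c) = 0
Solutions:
 g(c) = -sqrt(C1 + c^2)
 g(c) = sqrt(C1 + c^2)


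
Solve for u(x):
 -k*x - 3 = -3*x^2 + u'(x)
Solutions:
 u(x) = C1 - k*x^2/2 + x^3 - 3*x


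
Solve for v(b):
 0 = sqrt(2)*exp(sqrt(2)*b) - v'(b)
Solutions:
 v(b) = C1 + exp(sqrt(2)*b)


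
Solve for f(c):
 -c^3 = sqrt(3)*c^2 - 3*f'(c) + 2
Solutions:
 f(c) = C1 + c^4/12 + sqrt(3)*c^3/9 + 2*c/3


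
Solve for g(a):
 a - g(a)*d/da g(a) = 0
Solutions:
 g(a) = -sqrt(C1 + a^2)
 g(a) = sqrt(C1 + a^2)


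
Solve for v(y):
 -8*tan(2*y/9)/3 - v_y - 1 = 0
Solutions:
 v(y) = C1 - y + 12*log(cos(2*y/9))


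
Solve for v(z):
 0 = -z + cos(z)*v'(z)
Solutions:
 v(z) = C1 + Integral(z/cos(z), z)


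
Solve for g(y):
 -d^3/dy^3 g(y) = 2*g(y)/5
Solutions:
 g(y) = C3*exp(-2^(1/3)*5^(2/3)*y/5) + (C1*sin(2^(1/3)*sqrt(3)*5^(2/3)*y/10) + C2*cos(2^(1/3)*sqrt(3)*5^(2/3)*y/10))*exp(2^(1/3)*5^(2/3)*y/10)


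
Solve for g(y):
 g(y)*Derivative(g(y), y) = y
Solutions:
 g(y) = -sqrt(C1 + y^2)
 g(y) = sqrt(C1 + y^2)


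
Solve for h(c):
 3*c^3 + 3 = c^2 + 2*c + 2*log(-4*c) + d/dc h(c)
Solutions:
 h(c) = C1 + 3*c^4/4 - c^3/3 - c^2 - 2*c*log(-c) + c*(5 - 4*log(2))


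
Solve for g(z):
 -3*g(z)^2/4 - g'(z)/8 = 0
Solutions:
 g(z) = 1/(C1 + 6*z)


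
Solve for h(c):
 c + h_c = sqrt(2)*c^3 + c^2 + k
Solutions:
 h(c) = C1 + sqrt(2)*c^4/4 + c^3/3 - c^2/2 + c*k


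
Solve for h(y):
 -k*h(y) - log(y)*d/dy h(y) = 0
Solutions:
 h(y) = C1*exp(-k*li(y))


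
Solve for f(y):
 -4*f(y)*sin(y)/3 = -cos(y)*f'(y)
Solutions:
 f(y) = C1/cos(y)^(4/3)


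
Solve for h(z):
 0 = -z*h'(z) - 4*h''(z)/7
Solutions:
 h(z) = C1 + C2*erf(sqrt(14)*z/4)


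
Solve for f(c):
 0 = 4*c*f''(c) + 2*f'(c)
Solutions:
 f(c) = C1 + C2*sqrt(c)


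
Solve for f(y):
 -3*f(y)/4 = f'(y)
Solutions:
 f(y) = C1*exp(-3*y/4)


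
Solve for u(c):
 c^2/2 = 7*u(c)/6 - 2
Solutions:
 u(c) = 3*c^2/7 + 12/7


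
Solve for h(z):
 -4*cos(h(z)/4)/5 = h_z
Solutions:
 4*z/5 - 2*log(sin(h(z)/4) - 1) + 2*log(sin(h(z)/4) + 1) = C1


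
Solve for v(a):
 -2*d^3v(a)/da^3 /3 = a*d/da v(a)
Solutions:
 v(a) = C1 + Integral(C2*airyai(-2^(2/3)*3^(1/3)*a/2) + C3*airybi(-2^(2/3)*3^(1/3)*a/2), a)


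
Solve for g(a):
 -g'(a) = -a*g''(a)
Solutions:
 g(a) = C1 + C2*a^2


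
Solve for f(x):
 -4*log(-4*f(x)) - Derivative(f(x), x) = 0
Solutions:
 Integral(1/(log(-_y) + 2*log(2)), (_y, f(x)))/4 = C1 - x


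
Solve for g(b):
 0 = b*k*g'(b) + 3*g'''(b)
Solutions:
 g(b) = C1 + Integral(C2*airyai(3^(2/3)*b*(-k)^(1/3)/3) + C3*airybi(3^(2/3)*b*(-k)^(1/3)/3), b)


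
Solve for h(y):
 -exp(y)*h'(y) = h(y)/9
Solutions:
 h(y) = C1*exp(exp(-y)/9)


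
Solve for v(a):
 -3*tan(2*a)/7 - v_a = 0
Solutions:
 v(a) = C1 + 3*log(cos(2*a))/14


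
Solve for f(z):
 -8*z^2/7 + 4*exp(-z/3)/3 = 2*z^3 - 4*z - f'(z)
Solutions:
 f(z) = C1 + z^4/2 + 8*z^3/21 - 2*z^2 + 4*exp(-z/3)


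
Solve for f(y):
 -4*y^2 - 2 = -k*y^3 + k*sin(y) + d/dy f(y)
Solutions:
 f(y) = C1 + k*y^4/4 + k*cos(y) - 4*y^3/3 - 2*y


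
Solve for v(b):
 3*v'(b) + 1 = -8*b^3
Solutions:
 v(b) = C1 - 2*b^4/3 - b/3


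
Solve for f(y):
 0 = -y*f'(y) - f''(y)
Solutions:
 f(y) = C1 + C2*erf(sqrt(2)*y/2)


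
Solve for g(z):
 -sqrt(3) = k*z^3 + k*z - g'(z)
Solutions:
 g(z) = C1 + k*z^4/4 + k*z^2/2 + sqrt(3)*z


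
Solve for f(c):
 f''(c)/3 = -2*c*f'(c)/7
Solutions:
 f(c) = C1 + C2*erf(sqrt(21)*c/7)


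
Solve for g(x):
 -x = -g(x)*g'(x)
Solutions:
 g(x) = -sqrt(C1 + x^2)
 g(x) = sqrt(C1 + x^2)


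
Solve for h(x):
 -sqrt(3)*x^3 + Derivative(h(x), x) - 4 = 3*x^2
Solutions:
 h(x) = C1 + sqrt(3)*x^4/4 + x^3 + 4*x


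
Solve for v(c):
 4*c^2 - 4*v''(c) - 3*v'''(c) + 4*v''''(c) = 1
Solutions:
 v(c) = C1 + C2*c + C3*exp(c*(3 - sqrt(73))/8) + C4*exp(c*(3 + sqrt(73))/8) + c^4/12 - c^3/4 + 23*c^2/16


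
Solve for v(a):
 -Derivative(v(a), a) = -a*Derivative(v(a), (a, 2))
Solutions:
 v(a) = C1 + C2*a^2


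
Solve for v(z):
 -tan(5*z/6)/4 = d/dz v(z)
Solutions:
 v(z) = C1 + 3*log(cos(5*z/6))/10


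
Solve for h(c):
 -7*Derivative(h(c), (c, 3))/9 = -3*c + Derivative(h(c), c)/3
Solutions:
 h(c) = C1 + C2*sin(sqrt(21)*c/7) + C3*cos(sqrt(21)*c/7) + 9*c^2/2


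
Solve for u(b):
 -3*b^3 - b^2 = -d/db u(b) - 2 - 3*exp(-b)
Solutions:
 u(b) = C1 + 3*b^4/4 + b^3/3 - 2*b + 3*exp(-b)


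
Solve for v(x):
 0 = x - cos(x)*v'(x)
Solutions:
 v(x) = C1 + Integral(x/cos(x), x)


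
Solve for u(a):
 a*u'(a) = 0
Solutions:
 u(a) = C1


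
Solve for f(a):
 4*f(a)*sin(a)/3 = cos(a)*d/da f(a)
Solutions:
 f(a) = C1/cos(a)^(4/3)


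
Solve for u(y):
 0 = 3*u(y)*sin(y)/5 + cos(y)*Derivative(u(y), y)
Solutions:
 u(y) = C1*cos(y)^(3/5)


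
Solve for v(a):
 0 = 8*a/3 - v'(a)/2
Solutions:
 v(a) = C1 + 8*a^2/3


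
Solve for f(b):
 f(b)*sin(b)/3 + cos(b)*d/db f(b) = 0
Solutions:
 f(b) = C1*cos(b)^(1/3)


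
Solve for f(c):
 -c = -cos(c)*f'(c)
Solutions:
 f(c) = C1 + Integral(c/cos(c), c)


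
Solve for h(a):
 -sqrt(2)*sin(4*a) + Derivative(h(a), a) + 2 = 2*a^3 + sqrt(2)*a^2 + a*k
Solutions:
 h(a) = C1 + a^4/2 + sqrt(2)*a^3/3 + a^2*k/2 - 2*a - sqrt(2)*cos(4*a)/4


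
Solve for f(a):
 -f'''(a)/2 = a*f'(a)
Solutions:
 f(a) = C1 + Integral(C2*airyai(-2^(1/3)*a) + C3*airybi(-2^(1/3)*a), a)


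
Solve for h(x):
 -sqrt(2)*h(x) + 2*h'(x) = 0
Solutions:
 h(x) = C1*exp(sqrt(2)*x/2)


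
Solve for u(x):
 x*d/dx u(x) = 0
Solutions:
 u(x) = C1


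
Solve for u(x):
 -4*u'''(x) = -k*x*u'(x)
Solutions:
 u(x) = C1 + Integral(C2*airyai(2^(1/3)*k^(1/3)*x/2) + C3*airybi(2^(1/3)*k^(1/3)*x/2), x)


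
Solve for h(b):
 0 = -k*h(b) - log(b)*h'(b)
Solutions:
 h(b) = C1*exp(-k*li(b))


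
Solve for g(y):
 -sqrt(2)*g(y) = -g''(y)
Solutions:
 g(y) = C1*exp(-2^(1/4)*y) + C2*exp(2^(1/4)*y)


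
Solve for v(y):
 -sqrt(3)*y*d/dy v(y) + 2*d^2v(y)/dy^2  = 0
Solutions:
 v(y) = C1 + C2*erfi(3^(1/4)*y/2)


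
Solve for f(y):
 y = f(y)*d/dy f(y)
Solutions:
 f(y) = -sqrt(C1 + y^2)
 f(y) = sqrt(C1 + y^2)


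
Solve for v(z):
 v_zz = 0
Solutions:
 v(z) = C1 + C2*z


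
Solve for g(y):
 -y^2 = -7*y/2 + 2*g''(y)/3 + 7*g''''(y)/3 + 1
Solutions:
 g(y) = C1 + C2*y + C3*sin(sqrt(14)*y/7) + C4*cos(sqrt(14)*y/7) - y^4/8 + 7*y^3/8 + 9*y^2/2


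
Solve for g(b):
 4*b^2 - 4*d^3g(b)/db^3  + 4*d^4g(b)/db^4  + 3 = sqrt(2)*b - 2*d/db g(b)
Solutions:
 g(b) = C1 + C2*exp(b*(2*2^(2/3)/(3*sqrt(57) + 23)^(1/3) + 4 + 2^(1/3)*(3*sqrt(57) + 23)^(1/3))/12)*sin(2^(1/3)*sqrt(3)*b*(-(3*sqrt(57) + 23)^(1/3) + 2*2^(1/3)/(3*sqrt(57) + 23)^(1/3))/12) + C3*exp(b*(2*2^(2/3)/(3*sqrt(57) + 23)^(1/3) + 4 + 2^(1/3)*(3*sqrt(57) + 23)^(1/3))/12)*cos(2^(1/3)*sqrt(3)*b*(-(3*sqrt(57) + 23)^(1/3) + 2*2^(1/3)/(3*sqrt(57) + 23)^(1/3))/12) + C4*exp(b*(-2^(1/3)*(3*sqrt(57) + 23)^(1/3) - 2*2^(2/3)/(3*sqrt(57) + 23)^(1/3) + 2)/6) - 2*b^3/3 + sqrt(2)*b^2/4 - 19*b/2


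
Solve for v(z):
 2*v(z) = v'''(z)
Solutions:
 v(z) = C3*exp(2^(1/3)*z) + (C1*sin(2^(1/3)*sqrt(3)*z/2) + C2*cos(2^(1/3)*sqrt(3)*z/2))*exp(-2^(1/3)*z/2)


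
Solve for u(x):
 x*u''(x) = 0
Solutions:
 u(x) = C1 + C2*x


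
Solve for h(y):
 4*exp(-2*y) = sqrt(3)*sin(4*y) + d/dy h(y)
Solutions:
 h(y) = C1 + sqrt(3)*cos(4*y)/4 - 2*exp(-2*y)


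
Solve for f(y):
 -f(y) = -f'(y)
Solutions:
 f(y) = C1*exp(y)


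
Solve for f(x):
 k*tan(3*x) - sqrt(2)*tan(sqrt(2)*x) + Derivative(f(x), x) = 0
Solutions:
 f(x) = C1 + k*log(cos(3*x))/3 - log(cos(sqrt(2)*x))


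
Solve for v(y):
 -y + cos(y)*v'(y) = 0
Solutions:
 v(y) = C1 + Integral(y/cos(y), y)


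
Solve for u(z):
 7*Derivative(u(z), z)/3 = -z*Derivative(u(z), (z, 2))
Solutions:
 u(z) = C1 + C2/z^(4/3)


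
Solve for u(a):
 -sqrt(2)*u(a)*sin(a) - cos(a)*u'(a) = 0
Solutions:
 u(a) = C1*cos(a)^(sqrt(2))


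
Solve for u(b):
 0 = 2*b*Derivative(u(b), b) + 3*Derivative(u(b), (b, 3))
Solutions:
 u(b) = C1 + Integral(C2*airyai(-2^(1/3)*3^(2/3)*b/3) + C3*airybi(-2^(1/3)*3^(2/3)*b/3), b)


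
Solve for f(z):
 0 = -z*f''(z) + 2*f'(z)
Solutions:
 f(z) = C1 + C2*z^3


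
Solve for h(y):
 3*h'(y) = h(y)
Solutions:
 h(y) = C1*exp(y/3)


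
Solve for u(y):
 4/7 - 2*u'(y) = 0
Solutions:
 u(y) = C1 + 2*y/7


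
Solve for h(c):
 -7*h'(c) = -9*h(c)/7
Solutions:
 h(c) = C1*exp(9*c/49)


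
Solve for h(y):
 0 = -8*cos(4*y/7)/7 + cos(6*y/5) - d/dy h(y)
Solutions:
 h(y) = C1 - 2*sin(4*y/7) + 5*sin(6*y/5)/6


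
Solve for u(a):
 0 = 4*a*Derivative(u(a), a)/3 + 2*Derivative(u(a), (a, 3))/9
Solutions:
 u(a) = C1 + Integral(C2*airyai(-6^(1/3)*a) + C3*airybi(-6^(1/3)*a), a)


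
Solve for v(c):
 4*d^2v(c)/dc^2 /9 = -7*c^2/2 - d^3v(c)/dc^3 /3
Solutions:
 v(c) = C1 + C2*c + C3*exp(-4*c/3) - 21*c^4/32 + 63*c^3/32 - 567*c^2/128


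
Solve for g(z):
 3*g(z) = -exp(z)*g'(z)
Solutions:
 g(z) = C1*exp(3*exp(-z))


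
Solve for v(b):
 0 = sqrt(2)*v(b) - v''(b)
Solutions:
 v(b) = C1*exp(-2^(1/4)*b) + C2*exp(2^(1/4)*b)


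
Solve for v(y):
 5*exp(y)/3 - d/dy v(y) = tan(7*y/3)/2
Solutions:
 v(y) = C1 + 5*exp(y)/3 + 3*log(cos(7*y/3))/14


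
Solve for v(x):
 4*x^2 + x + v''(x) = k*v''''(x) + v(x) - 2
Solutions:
 v(x) = C1*exp(-sqrt(2)*x*sqrt((1 - sqrt(1 - 4*k))/k)/2) + C2*exp(sqrt(2)*x*sqrt((1 - sqrt(1 - 4*k))/k)/2) + C3*exp(-sqrt(2)*x*sqrt((sqrt(1 - 4*k) + 1)/k)/2) + C4*exp(sqrt(2)*x*sqrt((sqrt(1 - 4*k) + 1)/k)/2) + 4*x^2 + x + 10


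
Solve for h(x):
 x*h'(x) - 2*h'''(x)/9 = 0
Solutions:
 h(x) = C1 + Integral(C2*airyai(6^(2/3)*x/2) + C3*airybi(6^(2/3)*x/2), x)


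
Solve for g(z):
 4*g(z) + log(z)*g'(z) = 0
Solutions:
 g(z) = C1*exp(-4*li(z))


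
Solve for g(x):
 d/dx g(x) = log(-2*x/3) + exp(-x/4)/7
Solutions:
 g(x) = C1 + x*log(-x) + x*(-log(3) - 1 + log(2)) - 4*exp(-x/4)/7


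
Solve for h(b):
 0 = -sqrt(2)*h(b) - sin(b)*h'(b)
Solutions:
 h(b) = C1*(cos(b) + 1)^(sqrt(2)/2)/(cos(b) - 1)^(sqrt(2)/2)


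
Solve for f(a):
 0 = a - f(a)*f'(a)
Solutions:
 f(a) = -sqrt(C1 + a^2)
 f(a) = sqrt(C1 + a^2)


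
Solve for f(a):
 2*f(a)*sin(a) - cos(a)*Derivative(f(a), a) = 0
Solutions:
 f(a) = C1/cos(a)^2


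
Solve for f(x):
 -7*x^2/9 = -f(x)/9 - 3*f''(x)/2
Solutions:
 f(x) = C1*sin(sqrt(6)*x/9) + C2*cos(sqrt(6)*x/9) + 7*x^2 - 189


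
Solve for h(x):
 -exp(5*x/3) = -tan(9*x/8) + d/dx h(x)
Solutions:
 h(x) = C1 - 3*exp(5*x/3)/5 - 8*log(cos(9*x/8))/9


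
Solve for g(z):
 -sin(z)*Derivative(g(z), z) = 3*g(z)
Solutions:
 g(z) = C1*(cos(z) + 1)^(3/2)/(cos(z) - 1)^(3/2)


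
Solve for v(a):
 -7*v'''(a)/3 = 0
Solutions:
 v(a) = C1 + C2*a + C3*a^2


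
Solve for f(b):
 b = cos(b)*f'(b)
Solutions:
 f(b) = C1 + Integral(b/cos(b), b)


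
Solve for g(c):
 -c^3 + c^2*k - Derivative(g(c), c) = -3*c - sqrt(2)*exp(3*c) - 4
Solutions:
 g(c) = C1 - c^4/4 + c^3*k/3 + 3*c^2/2 + 4*c + sqrt(2)*exp(3*c)/3


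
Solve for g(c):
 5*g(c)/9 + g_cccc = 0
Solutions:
 g(c) = (C1*sin(5^(1/4)*sqrt(6)*c/6) + C2*cos(5^(1/4)*sqrt(6)*c/6))*exp(-5^(1/4)*sqrt(6)*c/6) + (C3*sin(5^(1/4)*sqrt(6)*c/6) + C4*cos(5^(1/4)*sqrt(6)*c/6))*exp(5^(1/4)*sqrt(6)*c/6)


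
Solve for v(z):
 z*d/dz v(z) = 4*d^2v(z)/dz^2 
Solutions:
 v(z) = C1 + C2*erfi(sqrt(2)*z/4)


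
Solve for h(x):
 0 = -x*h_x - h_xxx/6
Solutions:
 h(x) = C1 + Integral(C2*airyai(-6^(1/3)*x) + C3*airybi(-6^(1/3)*x), x)


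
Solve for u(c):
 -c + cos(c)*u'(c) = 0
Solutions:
 u(c) = C1 + Integral(c/cos(c), c)


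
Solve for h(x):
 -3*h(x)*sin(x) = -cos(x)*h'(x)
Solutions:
 h(x) = C1/cos(x)^3


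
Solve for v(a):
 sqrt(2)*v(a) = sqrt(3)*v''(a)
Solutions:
 v(a) = C1*exp(-2^(1/4)*3^(3/4)*a/3) + C2*exp(2^(1/4)*3^(3/4)*a/3)


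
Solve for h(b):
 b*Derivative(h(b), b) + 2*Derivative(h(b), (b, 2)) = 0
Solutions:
 h(b) = C1 + C2*erf(b/2)


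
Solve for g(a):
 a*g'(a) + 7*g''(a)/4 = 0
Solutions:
 g(a) = C1 + C2*erf(sqrt(14)*a/7)


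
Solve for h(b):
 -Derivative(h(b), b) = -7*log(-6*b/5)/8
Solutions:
 h(b) = C1 + 7*b*log(-b)/8 + 7*b*(-log(5) - 1 + log(6))/8


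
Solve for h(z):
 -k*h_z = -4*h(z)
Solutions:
 h(z) = C1*exp(4*z/k)


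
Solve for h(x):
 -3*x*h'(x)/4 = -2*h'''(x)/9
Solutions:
 h(x) = C1 + Integral(C2*airyai(3*x/2) + C3*airybi(3*x/2), x)


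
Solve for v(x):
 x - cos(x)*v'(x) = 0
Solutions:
 v(x) = C1 + Integral(x/cos(x), x)


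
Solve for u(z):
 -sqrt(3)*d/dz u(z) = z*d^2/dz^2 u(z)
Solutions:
 u(z) = C1 + C2*z^(1 - sqrt(3))


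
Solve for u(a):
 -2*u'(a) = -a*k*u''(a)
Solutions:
 u(a) = C1 + a^(((re(k) + 2)*re(k) + im(k)^2)/(re(k)^2 + im(k)^2))*(C2*sin(2*log(a)*Abs(im(k))/(re(k)^2 + im(k)^2)) + C3*cos(2*log(a)*im(k)/(re(k)^2 + im(k)^2)))


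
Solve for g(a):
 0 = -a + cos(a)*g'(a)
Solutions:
 g(a) = C1 + Integral(a/cos(a), a)


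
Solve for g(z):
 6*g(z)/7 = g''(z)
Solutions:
 g(z) = C1*exp(-sqrt(42)*z/7) + C2*exp(sqrt(42)*z/7)


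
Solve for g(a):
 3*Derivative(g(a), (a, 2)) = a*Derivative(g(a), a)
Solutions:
 g(a) = C1 + C2*erfi(sqrt(6)*a/6)


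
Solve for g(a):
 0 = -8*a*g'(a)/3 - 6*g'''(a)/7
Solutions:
 g(a) = C1 + Integral(C2*airyai(-84^(1/3)*a/3) + C3*airybi(-84^(1/3)*a/3), a)


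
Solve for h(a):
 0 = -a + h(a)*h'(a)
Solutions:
 h(a) = -sqrt(C1 + a^2)
 h(a) = sqrt(C1 + a^2)


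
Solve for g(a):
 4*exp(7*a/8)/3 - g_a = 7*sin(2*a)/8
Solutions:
 g(a) = C1 + 32*exp(7*a/8)/21 + 7*cos(2*a)/16


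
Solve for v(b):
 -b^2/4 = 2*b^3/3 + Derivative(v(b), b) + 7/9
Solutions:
 v(b) = C1 - b^4/6 - b^3/12 - 7*b/9


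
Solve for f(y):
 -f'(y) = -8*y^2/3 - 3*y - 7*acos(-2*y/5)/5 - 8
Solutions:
 f(y) = C1 + 8*y^3/9 + 3*y^2/2 + 7*y*acos(-2*y/5)/5 + 8*y + 7*sqrt(25 - 4*y^2)/10


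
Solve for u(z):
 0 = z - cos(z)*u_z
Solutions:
 u(z) = C1 + Integral(z/cos(z), z)


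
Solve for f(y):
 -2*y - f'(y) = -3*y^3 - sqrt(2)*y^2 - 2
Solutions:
 f(y) = C1 + 3*y^4/4 + sqrt(2)*y^3/3 - y^2 + 2*y


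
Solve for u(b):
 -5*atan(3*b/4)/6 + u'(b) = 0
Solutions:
 u(b) = C1 + 5*b*atan(3*b/4)/6 - 5*log(9*b^2 + 16)/9


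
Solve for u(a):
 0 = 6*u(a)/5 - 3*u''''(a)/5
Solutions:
 u(a) = C1*exp(-2^(1/4)*a) + C2*exp(2^(1/4)*a) + C3*sin(2^(1/4)*a) + C4*cos(2^(1/4)*a)


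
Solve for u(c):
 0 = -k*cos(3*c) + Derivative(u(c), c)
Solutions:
 u(c) = C1 + k*sin(3*c)/3


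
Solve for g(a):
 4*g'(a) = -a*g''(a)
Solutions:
 g(a) = C1 + C2/a^3


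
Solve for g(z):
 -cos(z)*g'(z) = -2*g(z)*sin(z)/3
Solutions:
 g(z) = C1/cos(z)^(2/3)


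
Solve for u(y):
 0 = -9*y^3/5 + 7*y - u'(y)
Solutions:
 u(y) = C1 - 9*y^4/20 + 7*y^2/2


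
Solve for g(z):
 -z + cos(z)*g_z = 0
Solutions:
 g(z) = C1 + Integral(z/cos(z), z)


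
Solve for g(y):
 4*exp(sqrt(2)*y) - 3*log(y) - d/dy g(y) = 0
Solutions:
 g(y) = C1 - 3*y*log(y) + 3*y + 2*sqrt(2)*exp(sqrt(2)*y)


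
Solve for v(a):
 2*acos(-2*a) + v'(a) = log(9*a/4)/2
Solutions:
 v(a) = C1 + a*log(a)/2 - 2*a*acos(-2*a) - a*log(2) - a/2 + a*log(3) - sqrt(1 - 4*a^2)


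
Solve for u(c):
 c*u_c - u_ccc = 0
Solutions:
 u(c) = C1 + Integral(C2*airyai(c) + C3*airybi(c), c)


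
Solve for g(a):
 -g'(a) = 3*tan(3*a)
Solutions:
 g(a) = C1 + log(cos(3*a))


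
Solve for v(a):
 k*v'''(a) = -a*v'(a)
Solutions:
 v(a) = C1 + Integral(C2*airyai(a*(-1/k)^(1/3)) + C3*airybi(a*(-1/k)^(1/3)), a)


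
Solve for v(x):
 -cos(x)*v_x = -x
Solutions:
 v(x) = C1 + Integral(x/cos(x), x)


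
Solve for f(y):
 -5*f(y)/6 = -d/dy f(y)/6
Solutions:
 f(y) = C1*exp(5*y)


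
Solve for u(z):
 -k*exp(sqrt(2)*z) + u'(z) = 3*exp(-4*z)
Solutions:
 u(z) = C1 + sqrt(2)*k*exp(sqrt(2)*z)/2 - 3*exp(-4*z)/4


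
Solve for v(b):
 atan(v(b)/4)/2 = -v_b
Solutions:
 Integral(1/atan(_y/4), (_y, v(b))) = C1 - b/2


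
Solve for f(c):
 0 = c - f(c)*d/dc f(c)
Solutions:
 f(c) = -sqrt(C1 + c^2)
 f(c) = sqrt(C1 + c^2)


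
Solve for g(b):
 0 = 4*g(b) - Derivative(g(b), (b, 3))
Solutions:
 g(b) = C3*exp(2^(2/3)*b) + (C1*sin(2^(2/3)*sqrt(3)*b/2) + C2*cos(2^(2/3)*sqrt(3)*b/2))*exp(-2^(2/3)*b/2)


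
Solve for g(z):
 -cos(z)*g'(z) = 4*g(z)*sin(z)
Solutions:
 g(z) = C1*cos(z)^4


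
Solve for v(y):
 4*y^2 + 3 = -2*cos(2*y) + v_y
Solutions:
 v(y) = C1 + 4*y^3/3 + 3*y + sin(2*y)


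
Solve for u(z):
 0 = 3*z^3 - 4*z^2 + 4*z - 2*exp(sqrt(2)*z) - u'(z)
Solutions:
 u(z) = C1 + 3*z^4/4 - 4*z^3/3 + 2*z^2 - sqrt(2)*exp(sqrt(2)*z)


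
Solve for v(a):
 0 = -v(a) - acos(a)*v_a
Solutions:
 v(a) = C1*exp(-Integral(1/acos(a), a))


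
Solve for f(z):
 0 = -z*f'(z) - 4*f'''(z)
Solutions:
 f(z) = C1 + Integral(C2*airyai(-2^(1/3)*z/2) + C3*airybi(-2^(1/3)*z/2), z)


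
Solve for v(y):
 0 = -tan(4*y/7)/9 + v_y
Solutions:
 v(y) = C1 - 7*log(cos(4*y/7))/36


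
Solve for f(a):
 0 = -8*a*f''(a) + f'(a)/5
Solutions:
 f(a) = C1 + C2*a^(41/40)


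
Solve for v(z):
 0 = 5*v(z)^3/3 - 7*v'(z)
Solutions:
 v(z) = -sqrt(42)*sqrt(-1/(C1 + 5*z))/2
 v(z) = sqrt(42)*sqrt(-1/(C1 + 5*z))/2


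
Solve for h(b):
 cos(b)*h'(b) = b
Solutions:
 h(b) = C1 + Integral(b/cos(b), b)


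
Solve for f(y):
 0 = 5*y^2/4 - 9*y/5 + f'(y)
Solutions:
 f(y) = C1 - 5*y^3/12 + 9*y^2/10


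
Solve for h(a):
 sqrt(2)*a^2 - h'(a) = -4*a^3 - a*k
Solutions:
 h(a) = C1 + a^4 + sqrt(2)*a^3/3 + a^2*k/2


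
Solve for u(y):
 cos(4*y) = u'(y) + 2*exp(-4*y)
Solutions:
 u(y) = C1 + sin(4*y)/4 + exp(-4*y)/2


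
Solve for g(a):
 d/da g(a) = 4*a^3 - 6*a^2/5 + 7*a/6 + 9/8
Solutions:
 g(a) = C1 + a^4 - 2*a^3/5 + 7*a^2/12 + 9*a/8


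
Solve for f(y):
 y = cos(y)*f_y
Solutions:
 f(y) = C1 + Integral(y/cos(y), y)


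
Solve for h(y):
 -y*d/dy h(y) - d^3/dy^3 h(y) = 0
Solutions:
 h(y) = C1 + Integral(C2*airyai(-y) + C3*airybi(-y), y)


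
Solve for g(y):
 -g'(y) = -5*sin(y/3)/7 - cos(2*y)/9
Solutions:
 g(y) = C1 + sin(2*y)/18 - 15*cos(y/3)/7


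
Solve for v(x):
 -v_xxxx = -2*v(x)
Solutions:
 v(x) = C1*exp(-2^(1/4)*x) + C2*exp(2^(1/4)*x) + C3*sin(2^(1/4)*x) + C4*cos(2^(1/4)*x)


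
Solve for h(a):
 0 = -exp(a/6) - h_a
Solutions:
 h(a) = C1 - 6*exp(a/6)


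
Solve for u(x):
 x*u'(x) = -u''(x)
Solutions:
 u(x) = C1 + C2*erf(sqrt(2)*x/2)


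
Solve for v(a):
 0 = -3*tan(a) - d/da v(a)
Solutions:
 v(a) = C1 + 3*log(cos(a))


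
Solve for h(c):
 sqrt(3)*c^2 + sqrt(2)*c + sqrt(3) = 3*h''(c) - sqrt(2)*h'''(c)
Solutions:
 h(c) = C1 + C2*c + C3*exp(3*sqrt(2)*c/2) + sqrt(3)*c^4/36 + c^3*(3*sqrt(2) + 2*sqrt(6))/54 + c^2*(6 + 13*sqrt(3))/54


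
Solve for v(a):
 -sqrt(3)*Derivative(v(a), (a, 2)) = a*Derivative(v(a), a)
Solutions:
 v(a) = C1 + C2*erf(sqrt(2)*3^(3/4)*a/6)


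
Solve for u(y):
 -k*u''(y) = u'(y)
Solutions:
 u(y) = C1 + C2*exp(-y/k)


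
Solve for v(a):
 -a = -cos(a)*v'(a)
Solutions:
 v(a) = C1 + Integral(a/cos(a), a)


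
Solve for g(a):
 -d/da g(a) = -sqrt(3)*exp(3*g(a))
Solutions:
 g(a) = log(-1/(C1 + 3*sqrt(3)*a))/3
 g(a) = log((-1/(C1 + sqrt(3)*a))^(1/3)*(-3^(2/3) - 3*3^(1/6)*I)/6)
 g(a) = log((-1/(C1 + sqrt(3)*a))^(1/3)*(-3^(2/3) + 3*3^(1/6)*I)/6)


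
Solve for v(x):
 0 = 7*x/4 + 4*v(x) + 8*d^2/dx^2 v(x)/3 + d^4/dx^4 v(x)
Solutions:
 v(x) = -7*x/16 + (C1*sin(sqrt(2)*x*cos(atan(sqrt(5)/2)/2)) + C2*cos(sqrt(2)*x*cos(atan(sqrt(5)/2)/2)))*exp(-sqrt(2)*x*sin(atan(sqrt(5)/2)/2)) + (C3*sin(sqrt(2)*x*cos(atan(sqrt(5)/2)/2)) + C4*cos(sqrt(2)*x*cos(atan(sqrt(5)/2)/2)))*exp(sqrt(2)*x*sin(atan(sqrt(5)/2)/2))


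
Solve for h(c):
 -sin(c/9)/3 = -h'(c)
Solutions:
 h(c) = C1 - 3*cos(c/9)


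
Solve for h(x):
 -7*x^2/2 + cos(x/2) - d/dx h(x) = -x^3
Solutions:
 h(x) = C1 + x^4/4 - 7*x^3/6 + 2*sin(x/2)


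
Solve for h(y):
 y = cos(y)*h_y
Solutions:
 h(y) = C1 + Integral(y/cos(y), y)


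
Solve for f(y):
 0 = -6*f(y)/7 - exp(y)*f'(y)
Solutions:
 f(y) = C1*exp(6*exp(-y)/7)


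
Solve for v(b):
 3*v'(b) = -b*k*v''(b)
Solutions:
 v(b) = C1 + b^(((re(k) - 3)*re(k) + im(k)^2)/(re(k)^2 + im(k)^2))*(C2*sin(3*log(b)*Abs(im(k))/(re(k)^2 + im(k)^2)) + C3*cos(3*log(b)*im(k)/(re(k)^2 + im(k)^2)))


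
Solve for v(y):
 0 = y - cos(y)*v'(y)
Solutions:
 v(y) = C1 + Integral(y/cos(y), y)


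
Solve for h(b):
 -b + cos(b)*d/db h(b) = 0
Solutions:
 h(b) = C1 + Integral(b/cos(b), b)


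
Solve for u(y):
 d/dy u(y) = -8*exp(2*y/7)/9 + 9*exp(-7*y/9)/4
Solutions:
 u(y) = C1 - 28*exp(2*y/7)/9 - 81*exp(-7*y/9)/28


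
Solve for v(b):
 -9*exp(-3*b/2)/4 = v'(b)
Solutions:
 v(b) = C1 + 3*exp(-3*b/2)/2


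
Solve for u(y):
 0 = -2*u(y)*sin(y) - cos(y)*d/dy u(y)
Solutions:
 u(y) = C1*cos(y)^2


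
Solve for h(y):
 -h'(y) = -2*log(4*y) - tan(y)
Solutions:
 h(y) = C1 + 2*y*log(y) - 2*y + 4*y*log(2) - log(cos(y))


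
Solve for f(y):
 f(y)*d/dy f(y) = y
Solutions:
 f(y) = -sqrt(C1 + y^2)
 f(y) = sqrt(C1 + y^2)


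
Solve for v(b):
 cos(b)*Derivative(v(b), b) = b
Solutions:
 v(b) = C1 + Integral(b/cos(b), b)


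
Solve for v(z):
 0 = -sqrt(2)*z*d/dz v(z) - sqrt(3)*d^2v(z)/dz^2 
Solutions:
 v(z) = C1 + C2*erf(6^(3/4)*z/6)


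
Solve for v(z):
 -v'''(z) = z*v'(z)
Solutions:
 v(z) = C1 + Integral(C2*airyai(-z) + C3*airybi(-z), z)


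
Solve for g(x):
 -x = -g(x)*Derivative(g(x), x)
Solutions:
 g(x) = -sqrt(C1 + x^2)
 g(x) = sqrt(C1 + x^2)


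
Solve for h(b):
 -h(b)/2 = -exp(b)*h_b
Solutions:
 h(b) = C1*exp(-exp(-b)/2)


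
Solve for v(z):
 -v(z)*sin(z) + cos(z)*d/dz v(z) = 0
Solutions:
 v(z) = C1/cos(z)


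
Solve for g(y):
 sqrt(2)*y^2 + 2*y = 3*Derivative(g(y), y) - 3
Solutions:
 g(y) = C1 + sqrt(2)*y^3/9 + y^2/3 + y


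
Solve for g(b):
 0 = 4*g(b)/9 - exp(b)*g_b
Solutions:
 g(b) = C1*exp(-4*exp(-b)/9)


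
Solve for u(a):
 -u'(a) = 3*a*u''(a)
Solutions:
 u(a) = C1 + C2*a^(2/3)


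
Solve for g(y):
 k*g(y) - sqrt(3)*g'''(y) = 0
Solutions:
 g(y) = C1*exp(3^(5/6)*k^(1/3)*y/3) + C2*exp(k^(1/3)*y*(-3^(5/6) + 3*3^(1/3)*I)/6) + C3*exp(-k^(1/3)*y*(3^(5/6) + 3*3^(1/3)*I)/6)


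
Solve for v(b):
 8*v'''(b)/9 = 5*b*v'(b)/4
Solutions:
 v(b) = C1 + Integral(C2*airyai(90^(1/3)*b/4) + C3*airybi(90^(1/3)*b/4), b)


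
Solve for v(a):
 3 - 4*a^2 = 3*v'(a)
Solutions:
 v(a) = C1 - 4*a^3/9 + a


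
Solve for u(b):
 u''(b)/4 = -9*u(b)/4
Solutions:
 u(b) = C1*sin(3*b) + C2*cos(3*b)


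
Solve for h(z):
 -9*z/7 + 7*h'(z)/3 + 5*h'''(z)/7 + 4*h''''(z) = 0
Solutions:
 h(z) = C1 + C2*exp(z*(-10 + 25/(588*sqrt(86561) + 172997)^(1/3) + (588*sqrt(86561) + 172997)^(1/3))/168)*sin(sqrt(3)*z*(-(588*sqrt(86561) + 172997)^(1/3) + 25/(588*sqrt(86561) + 172997)^(1/3))/168) + C3*exp(z*(-10 + 25/(588*sqrt(86561) + 172997)^(1/3) + (588*sqrt(86561) + 172997)^(1/3))/168)*cos(sqrt(3)*z*(-(588*sqrt(86561) + 172997)^(1/3) + 25/(588*sqrt(86561) + 172997)^(1/3))/168) + C4*exp(-z*(25/(588*sqrt(86561) + 172997)^(1/3) + 5 + (588*sqrt(86561) + 172997)^(1/3))/84) + 27*z^2/98


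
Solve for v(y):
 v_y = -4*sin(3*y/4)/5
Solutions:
 v(y) = C1 + 16*cos(3*y/4)/15


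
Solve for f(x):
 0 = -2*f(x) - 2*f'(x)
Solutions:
 f(x) = C1*exp(-x)


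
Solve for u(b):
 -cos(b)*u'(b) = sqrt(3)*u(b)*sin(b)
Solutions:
 u(b) = C1*cos(b)^(sqrt(3))


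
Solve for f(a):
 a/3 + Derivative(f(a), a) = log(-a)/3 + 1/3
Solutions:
 f(a) = C1 - a^2/6 + a*log(-a)/3


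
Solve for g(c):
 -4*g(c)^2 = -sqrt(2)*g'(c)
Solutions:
 g(c) = -1/(C1 + 2*sqrt(2)*c)


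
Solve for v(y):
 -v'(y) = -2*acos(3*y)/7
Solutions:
 v(y) = C1 + 2*y*acos(3*y)/7 - 2*sqrt(1 - 9*y^2)/21


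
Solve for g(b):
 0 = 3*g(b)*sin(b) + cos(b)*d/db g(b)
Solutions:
 g(b) = C1*cos(b)^3


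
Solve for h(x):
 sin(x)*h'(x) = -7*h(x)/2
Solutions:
 h(x) = C1*(cos(x) + 1)^(7/4)/(cos(x) - 1)^(7/4)


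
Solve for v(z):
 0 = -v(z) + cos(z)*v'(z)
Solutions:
 v(z) = C1*sqrt(sin(z) + 1)/sqrt(sin(z) - 1)


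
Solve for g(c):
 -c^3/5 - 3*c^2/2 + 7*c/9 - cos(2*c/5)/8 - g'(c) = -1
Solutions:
 g(c) = C1 - c^4/20 - c^3/2 + 7*c^2/18 + c - 5*sin(2*c/5)/16


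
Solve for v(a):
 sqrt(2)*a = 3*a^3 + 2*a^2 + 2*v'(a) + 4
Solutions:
 v(a) = C1 - 3*a^4/8 - a^3/3 + sqrt(2)*a^2/4 - 2*a


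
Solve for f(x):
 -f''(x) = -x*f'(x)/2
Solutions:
 f(x) = C1 + C2*erfi(x/2)


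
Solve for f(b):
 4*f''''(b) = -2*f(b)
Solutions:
 f(b) = (C1*sin(2^(1/4)*b/2) + C2*cos(2^(1/4)*b/2))*exp(-2^(1/4)*b/2) + (C3*sin(2^(1/4)*b/2) + C4*cos(2^(1/4)*b/2))*exp(2^(1/4)*b/2)


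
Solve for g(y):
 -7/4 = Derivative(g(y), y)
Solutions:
 g(y) = C1 - 7*y/4


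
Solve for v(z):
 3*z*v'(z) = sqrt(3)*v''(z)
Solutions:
 v(z) = C1 + C2*erfi(sqrt(2)*3^(1/4)*z/2)


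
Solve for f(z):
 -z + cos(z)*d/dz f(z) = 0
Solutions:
 f(z) = C1 + Integral(z/cos(z), z)


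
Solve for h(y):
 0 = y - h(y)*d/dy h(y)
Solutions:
 h(y) = -sqrt(C1 + y^2)
 h(y) = sqrt(C1 + y^2)


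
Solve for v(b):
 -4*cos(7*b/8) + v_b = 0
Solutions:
 v(b) = C1 + 32*sin(7*b/8)/7


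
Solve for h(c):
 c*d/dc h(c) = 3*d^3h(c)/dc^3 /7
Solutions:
 h(c) = C1 + Integral(C2*airyai(3^(2/3)*7^(1/3)*c/3) + C3*airybi(3^(2/3)*7^(1/3)*c/3), c)


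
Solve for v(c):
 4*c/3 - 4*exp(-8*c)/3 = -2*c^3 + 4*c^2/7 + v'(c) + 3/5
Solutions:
 v(c) = C1 + c^4/2 - 4*c^3/21 + 2*c^2/3 - 3*c/5 + exp(-8*c)/6


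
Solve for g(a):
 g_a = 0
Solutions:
 g(a) = C1


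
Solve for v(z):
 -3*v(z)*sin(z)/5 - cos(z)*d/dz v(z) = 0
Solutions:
 v(z) = C1*cos(z)^(3/5)


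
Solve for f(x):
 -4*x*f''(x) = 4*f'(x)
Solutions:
 f(x) = C1 + C2*log(x)


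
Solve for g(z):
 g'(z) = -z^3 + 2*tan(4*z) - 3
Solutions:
 g(z) = C1 - z^4/4 - 3*z - log(cos(4*z))/2


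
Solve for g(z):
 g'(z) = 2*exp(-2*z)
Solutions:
 g(z) = C1 - exp(-2*z)


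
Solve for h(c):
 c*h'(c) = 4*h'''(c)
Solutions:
 h(c) = C1 + Integral(C2*airyai(2^(1/3)*c/2) + C3*airybi(2^(1/3)*c/2), c)


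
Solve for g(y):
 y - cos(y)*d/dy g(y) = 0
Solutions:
 g(y) = C1 + Integral(y/cos(y), y)


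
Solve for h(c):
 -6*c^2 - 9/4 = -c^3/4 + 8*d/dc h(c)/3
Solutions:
 h(c) = C1 + 3*c^4/128 - 3*c^3/4 - 27*c/32


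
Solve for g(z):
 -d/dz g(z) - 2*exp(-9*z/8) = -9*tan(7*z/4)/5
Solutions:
 g(z) = C1 + 18*log(tan(7*z/4)^2 + 1)/35 + 16*exp(-9*z/8)/9


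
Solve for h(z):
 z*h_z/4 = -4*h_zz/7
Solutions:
 h(z) = C1 + C2*erf(sqrt(14)*z/8)


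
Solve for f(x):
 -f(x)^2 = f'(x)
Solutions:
 f(x) = 1/(C1 + x)


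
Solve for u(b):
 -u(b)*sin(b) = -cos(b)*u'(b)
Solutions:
 u(b) = C1/cos(b)


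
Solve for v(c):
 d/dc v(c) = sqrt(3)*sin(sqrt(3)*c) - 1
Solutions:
 v(c) = C1 - c - cos(sqrt(3)*c)


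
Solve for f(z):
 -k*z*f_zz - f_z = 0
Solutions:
 f(z) = C1 + z^(((re(k) - 1)*re(k) + im(k)^2)/(re(k)^2 + im(k)^2))*(C2*sin(log(z)*Abs(im(k))/(re(k)^2 + im(k)^2)) + C3*cos(log(z)*im(k)/(re(k)^2 + im(k)^2)))


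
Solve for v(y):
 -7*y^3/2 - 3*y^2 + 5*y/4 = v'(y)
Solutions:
 v(y) = C1 - 7*y^4/8 - y^3 + 5*y^2/8


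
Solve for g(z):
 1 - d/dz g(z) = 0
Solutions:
 g(z) = C1 + z


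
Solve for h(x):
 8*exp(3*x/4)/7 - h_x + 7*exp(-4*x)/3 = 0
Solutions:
 h(x) = C1 + 32*exp(3*x/4)/21 - 7*exp(-4*x)/12


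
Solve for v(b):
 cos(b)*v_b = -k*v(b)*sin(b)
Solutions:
 v(b) = C1*exp(k*log(cos(b)))


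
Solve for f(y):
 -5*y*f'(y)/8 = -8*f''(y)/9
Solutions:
 f(y) = C1 + C2*erfi(3*sqrt(10)*y/16)


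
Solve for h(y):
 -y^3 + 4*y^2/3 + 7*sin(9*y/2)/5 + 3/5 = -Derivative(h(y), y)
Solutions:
 h(y) = C1 + y^4/4 - 4*y^3/9 - 3*y/5 + 14*cos(9*y/2)/45


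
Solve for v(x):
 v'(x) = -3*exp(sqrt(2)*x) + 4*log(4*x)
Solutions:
 v(x) = C1 + 4*x*log(x) + 4*x*(-1 + 2*log(2)) - 3*sqrt(2)*exp(sqrt(2)*x)/2


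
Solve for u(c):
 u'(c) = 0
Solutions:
 u(c) = C1


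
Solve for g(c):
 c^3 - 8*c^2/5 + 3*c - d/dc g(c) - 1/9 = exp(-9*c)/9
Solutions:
 g(c) = C1 + c^4/4 - 8*c^3/15 + 3*c^2/2 - c/9 + exp(-9*c)/81


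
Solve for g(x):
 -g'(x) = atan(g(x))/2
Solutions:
 Integral(1/atan(_y), (_y, g(x))) = C1 - x/2


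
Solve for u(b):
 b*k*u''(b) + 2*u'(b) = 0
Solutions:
 u(b) = C1 + b^(((re(k) - 2)*re(k) + im(k)^2)/(re(k)^2 + im(k)^2))*(C2*sin(2*log(b)*Abs(im(k))/(re(k)^2 + im(k)^2)) + C3*cos(2*log(b)*im(k)/(re(k)^2 + im(k)^2)))


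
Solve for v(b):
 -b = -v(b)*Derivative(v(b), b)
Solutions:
 v(b) = -sqrt(C1 + b^2)
 v(b) = sqrt(C1 + b^2)


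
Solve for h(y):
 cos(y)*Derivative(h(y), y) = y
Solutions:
 h(y) = C1 + Integral(y/cos(y), y)


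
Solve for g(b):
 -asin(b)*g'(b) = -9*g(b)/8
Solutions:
 g(b) = C1*exp(9*Integral(1/asin(b), b)/8)


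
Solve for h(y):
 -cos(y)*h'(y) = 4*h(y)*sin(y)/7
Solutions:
 h(y) = C1*cos(y)^(4/7)


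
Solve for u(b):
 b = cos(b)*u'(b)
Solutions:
 u(b) = C1 + Integral(b/cos(b), b)


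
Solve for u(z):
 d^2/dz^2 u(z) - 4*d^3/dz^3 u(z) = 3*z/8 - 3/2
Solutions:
 u(z) = C1 + C2*z + C3*exp(z/4) + z^3/16


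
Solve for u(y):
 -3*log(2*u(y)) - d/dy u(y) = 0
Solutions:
 Integral(1/(log(_y) + log(2)), (_y, u(y)))/3 = C1 - y


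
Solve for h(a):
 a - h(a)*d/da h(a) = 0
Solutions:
 h(a) = -sqrt(C1 + a^2)
 h(a) = sqrt(C1 + a^2)


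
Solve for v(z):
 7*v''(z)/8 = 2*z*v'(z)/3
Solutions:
 v(z) = C1 + C2*erfi(2*sqrt(42)*z/21)


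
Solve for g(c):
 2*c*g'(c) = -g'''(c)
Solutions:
 g(c) = C1 + Integral(C2*airyai(-2^(1/3)*c) + C3*airybi(-2^(1/3)*c), c)


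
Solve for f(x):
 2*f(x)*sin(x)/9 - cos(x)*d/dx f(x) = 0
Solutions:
 f(x) = C1/cos(x)^(2/9)


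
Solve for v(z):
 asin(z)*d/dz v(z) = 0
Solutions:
 v(z) = C1


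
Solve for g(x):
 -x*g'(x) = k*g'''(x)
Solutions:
 g(x) = C1 + Integral(C2*airyai(x*(-1/k)^(1/3)) + C3*airybi(x*(-1/k)^(1/3)), x)


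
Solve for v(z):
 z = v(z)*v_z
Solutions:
 v(z) = -sqrt(C1 + z^2)
 v(z) = sqrt(C1 + z^2)


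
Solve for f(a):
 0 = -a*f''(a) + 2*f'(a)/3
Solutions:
 f(a) = C1 + C2*a^(5/3)


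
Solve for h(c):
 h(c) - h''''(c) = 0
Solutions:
 h(c) = C1*exp(-c) + C2*exp(c) + C3*sin(c) + C4*cos(c)


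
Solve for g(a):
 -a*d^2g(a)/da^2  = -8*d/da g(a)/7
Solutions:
 g(a) = C1 + C2*a^(15/7)


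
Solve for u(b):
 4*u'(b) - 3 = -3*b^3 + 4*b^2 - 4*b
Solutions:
 u(b) = C1 - 3*b^4/16 + b^3/3 - b^2/2 + 3*b/4


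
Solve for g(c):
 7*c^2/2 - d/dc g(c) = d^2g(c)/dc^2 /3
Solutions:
 g(c) = C1 + C2*exp(-3*c) + 7*c^3/6 - 7*c^2/6 + 7*c/9


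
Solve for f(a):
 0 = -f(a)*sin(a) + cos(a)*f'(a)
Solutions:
 f(a) = C1/cos(a)


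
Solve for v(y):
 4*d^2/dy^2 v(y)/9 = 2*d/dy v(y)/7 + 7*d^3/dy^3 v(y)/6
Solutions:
 v(y) = C1 + (C2*sin(2*sqrt(23)*y/21) + C3*cos(2*sqrt(23)*y/21))*exp(4*y/21)


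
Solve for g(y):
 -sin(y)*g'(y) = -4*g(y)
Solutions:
 g(y) = C1*(cos(y)^2 - 2*cos(y) + 1)/(cos(y)^2 + 2*cos(y) + 1)


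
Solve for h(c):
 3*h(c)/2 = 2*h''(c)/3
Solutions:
 h(c) = C1*exp(-3*c/2) + C2*exp(3*c/2)


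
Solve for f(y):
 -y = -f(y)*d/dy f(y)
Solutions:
 f(y) = -sqrt(C1 + y^2)
 f(y) = sqrt(C1 + y^2)


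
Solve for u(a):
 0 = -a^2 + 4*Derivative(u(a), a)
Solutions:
 u(a) = C1 + a^3/12


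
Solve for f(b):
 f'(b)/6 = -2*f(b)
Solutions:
 f(b) = C1*exp(-12*b)


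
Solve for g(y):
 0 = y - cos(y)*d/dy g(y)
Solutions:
 g(y) = C1 + Integral(y/cos(y), y)


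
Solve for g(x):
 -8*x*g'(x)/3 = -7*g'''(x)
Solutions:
 g(x) = C1 + Integral(C2*airyai(2*21^(2/3)*x/21) + C3*airybi(2*21^(2/3)*x/21), x)


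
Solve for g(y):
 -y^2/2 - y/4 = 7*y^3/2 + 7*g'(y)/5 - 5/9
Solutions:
 g(y) = C1 - 5*y^4/8 - 5*y^3/42 - 5*y^2/56 + 25*y/63


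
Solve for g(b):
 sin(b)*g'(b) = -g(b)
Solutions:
 g(b) = C1*sqrt(cos(b) + 1)/sqrt(cos(b) - 1)


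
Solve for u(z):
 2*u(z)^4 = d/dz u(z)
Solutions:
 u(z) = (-1/(C1 + 6*z))^(1/3)
 u(z) = (-1/(C1 + 2*z))^(1/3)*(-3^(2/3) - 3*3^(1/6)*I)/6
 u(z) = (-1/(C1 + 2*z))^(1/3)*(-3^(2/3) + 3*3^(1/6)*I)/6


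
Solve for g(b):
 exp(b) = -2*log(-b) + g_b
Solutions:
 g(b) = C1 + 2*b*log(-b) - 2*b + exp(b)


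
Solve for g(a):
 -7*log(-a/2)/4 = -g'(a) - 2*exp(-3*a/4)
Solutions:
 g(a) = C1 + 7*a*log(-a)/4 + 7*a*(-1 - log(2))/4 + 8*exp(-3*a/4)/3


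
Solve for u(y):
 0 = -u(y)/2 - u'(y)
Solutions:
 u(y) = C1*exp(-y/2)


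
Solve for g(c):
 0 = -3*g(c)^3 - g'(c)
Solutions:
 g(c) = -sqrt(2)*sqrt(-1/(C1 - 3*c))/2
 g(c) = sqrt(2)*sqrt(-1/(C1 - 3*c))/2


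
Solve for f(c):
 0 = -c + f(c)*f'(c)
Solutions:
 f(c) = -sqrt(C1 + c^2)
 f(c) = sqrt(C1 + c^2)


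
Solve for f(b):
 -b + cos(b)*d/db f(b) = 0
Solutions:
 f(b) = C1 + Integral(b/cos(b), b)


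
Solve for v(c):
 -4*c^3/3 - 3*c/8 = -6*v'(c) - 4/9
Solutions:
 v(c) = C1 + c^4/18 + c^2/32 - 2*c/27


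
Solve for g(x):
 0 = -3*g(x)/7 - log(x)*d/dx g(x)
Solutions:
 g(x) = C1*exp(-3*li(x)/7)


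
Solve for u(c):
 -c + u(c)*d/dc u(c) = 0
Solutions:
 u(c) = -sqrt(C1 + c^2)
 u(c) = sqrt(C1 + c^2)


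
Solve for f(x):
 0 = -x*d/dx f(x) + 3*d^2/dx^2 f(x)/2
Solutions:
 f(x) = C1 + C2*erfi(sqrt(3)*x/3)


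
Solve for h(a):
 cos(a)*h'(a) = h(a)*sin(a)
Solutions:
 h(a) = C1/cos(a)


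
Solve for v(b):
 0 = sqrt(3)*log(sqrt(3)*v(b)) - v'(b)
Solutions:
 -2*sqrt(3)*Integral(1/(2*log(_y) + log(3)), (_y, v(b)))/3 = C1 - b


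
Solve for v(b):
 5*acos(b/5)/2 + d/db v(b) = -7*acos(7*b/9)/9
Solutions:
 v(b) = C1 - 5*b*acos(b/5)/2 - 7*b*acos(7*b/9)/9 + 5*sqrt(25 - b^2)/2 + sqrt(81 - 49*b^2)/9


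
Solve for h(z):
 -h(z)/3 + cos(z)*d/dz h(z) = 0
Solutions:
 h(z) = C1*(sin(z) + 1)^(1/6)/(sin(z) - 1)^(1/6)


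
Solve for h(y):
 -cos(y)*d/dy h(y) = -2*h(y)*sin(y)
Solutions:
 h(y) = C1/cos(y)^2


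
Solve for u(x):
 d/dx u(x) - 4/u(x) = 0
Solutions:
 u(x) = -sqrt(C1 + 8*x)
 u(x) = sqrt(C1 + 8*x)


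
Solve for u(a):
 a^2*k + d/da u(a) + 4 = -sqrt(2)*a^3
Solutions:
 u(a) = C1 - sqrt(2)*a^4/4 - a^3*k/3 - 4*a


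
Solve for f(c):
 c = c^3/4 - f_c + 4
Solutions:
 f(c) = C1 + c^4/16 - c^2/2 + 4*c


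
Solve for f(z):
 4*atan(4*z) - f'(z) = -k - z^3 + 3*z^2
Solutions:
 f(z) = C1 + k*z + z^4/4 - z^3 + 4*z*atan(4*z) - log(16*z^2 + 1)/2


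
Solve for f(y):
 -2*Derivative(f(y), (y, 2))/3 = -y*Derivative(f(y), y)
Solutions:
 f(y) = C1 + C2*erfi(sqrt(3)*y/2)


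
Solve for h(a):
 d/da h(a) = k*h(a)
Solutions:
 h(a) = C1*exp(a*k)


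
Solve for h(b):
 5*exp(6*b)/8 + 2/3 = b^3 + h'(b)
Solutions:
 h(b) = C1 - b^4/4 + 2*b/3 + 5*exp(6*b)/48


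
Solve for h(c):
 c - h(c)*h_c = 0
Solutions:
 h(c) = -sqrt(C1 + c^2)
 h(c) = sqrt(C1 + c^2)


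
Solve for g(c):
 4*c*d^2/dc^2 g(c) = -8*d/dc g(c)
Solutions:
 g(c) = C1 + C2/c


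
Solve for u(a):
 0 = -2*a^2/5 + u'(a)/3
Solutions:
 u(a) = C1 + 2*a^3/5


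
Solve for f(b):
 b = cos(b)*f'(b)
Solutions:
 f(b) = C1 + Integral(b/cos(b), b)


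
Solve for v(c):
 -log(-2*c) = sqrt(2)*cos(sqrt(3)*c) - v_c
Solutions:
 v(c) = C1 + c*log(-c) - c + c*log(2) + sqrt(6)*sin(sqrt(3)*c)/3


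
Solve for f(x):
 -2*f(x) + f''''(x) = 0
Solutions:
 f(x) = C1*exp(-2^(1/4)*x) + C2*exp(2^(1/4)*x) + C3*sin(2^(1/4)*x) + C4*cos(2^(1/4)*x)


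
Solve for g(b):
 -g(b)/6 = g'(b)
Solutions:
 g(b) = C1*exp(-b/6)


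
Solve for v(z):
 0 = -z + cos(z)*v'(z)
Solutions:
 v(z) = C1 + Integral(z/cos(z), z)


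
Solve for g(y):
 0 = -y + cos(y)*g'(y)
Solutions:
 g(y) = C1 + Integral(y/cos(y), y)


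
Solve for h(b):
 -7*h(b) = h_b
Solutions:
 h(b) = C1*exp(-7*b)


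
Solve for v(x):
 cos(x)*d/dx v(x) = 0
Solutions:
 v(x) = C1


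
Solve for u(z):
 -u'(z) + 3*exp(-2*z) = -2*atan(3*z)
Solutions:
 u(z) = C1 + 2*z*atan(3*z) - log(9*z^2 + 1)/3 - 3*exp(-2*z)/2


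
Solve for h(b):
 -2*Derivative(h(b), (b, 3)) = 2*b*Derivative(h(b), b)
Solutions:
 h(b) = C1 + Integral(C2*airyai(-b) + C3*airybi(-b), b)


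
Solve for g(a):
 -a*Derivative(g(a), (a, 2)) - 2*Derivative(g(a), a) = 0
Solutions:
 g(a) = C1 + C2/a


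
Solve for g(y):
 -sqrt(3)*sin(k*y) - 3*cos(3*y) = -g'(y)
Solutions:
 g(y) = C1 + sin(3*y) - sqrt(3)*cos(k*y)/k


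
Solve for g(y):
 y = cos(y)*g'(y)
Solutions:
 g(y) = C1 + Integral(y/cos(y), y)


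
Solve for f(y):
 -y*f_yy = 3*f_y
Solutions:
 f(y) = C1 + C2/y^2


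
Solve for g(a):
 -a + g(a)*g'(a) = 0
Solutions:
 g(a) = -sqrt(C1 + a^2)
 g(a) = sqrt(C1 + a^2)


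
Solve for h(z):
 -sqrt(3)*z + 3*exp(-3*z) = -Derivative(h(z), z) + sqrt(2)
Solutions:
 h(z) = C1 + sqrt(3)*z^2/2 + sqrt(2)*z + exp(-3*z)
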